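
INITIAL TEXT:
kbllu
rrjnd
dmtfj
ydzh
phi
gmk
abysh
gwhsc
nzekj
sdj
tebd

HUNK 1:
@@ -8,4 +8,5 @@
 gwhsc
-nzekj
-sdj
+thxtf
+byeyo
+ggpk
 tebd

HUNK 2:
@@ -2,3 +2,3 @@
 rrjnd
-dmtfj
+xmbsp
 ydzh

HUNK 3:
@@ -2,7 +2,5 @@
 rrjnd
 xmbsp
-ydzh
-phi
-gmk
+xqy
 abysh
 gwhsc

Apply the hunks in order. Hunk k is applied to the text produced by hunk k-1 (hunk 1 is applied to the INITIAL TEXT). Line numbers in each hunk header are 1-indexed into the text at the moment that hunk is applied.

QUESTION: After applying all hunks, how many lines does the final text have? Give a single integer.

Hunk 1: at line 8 remove [nzekj,sdj] add [thxtf,byeyo,ggpk] -> 12 lines: kbllu rrjnd dmtfj ydzh phi gmk abysh gwhsc thxtf byeyo ggpk tebd
Hunk 2: at line 2 remove [dmtfj] add [xmbsp] -> 12 lines: kbllu rrjnd xmbsp ydzh phi gmk abysh gwhsc thxtf byeyo ggpk tebd
Hunk 3: at line 2 remove [ydzh,phi,gmk] add [xqy] -> 10 lines: kbllu rrjnd xmbsp xqy abysh gwhsc thxtf byeyo ggpk tebd
Final line count: 10

Answer: 10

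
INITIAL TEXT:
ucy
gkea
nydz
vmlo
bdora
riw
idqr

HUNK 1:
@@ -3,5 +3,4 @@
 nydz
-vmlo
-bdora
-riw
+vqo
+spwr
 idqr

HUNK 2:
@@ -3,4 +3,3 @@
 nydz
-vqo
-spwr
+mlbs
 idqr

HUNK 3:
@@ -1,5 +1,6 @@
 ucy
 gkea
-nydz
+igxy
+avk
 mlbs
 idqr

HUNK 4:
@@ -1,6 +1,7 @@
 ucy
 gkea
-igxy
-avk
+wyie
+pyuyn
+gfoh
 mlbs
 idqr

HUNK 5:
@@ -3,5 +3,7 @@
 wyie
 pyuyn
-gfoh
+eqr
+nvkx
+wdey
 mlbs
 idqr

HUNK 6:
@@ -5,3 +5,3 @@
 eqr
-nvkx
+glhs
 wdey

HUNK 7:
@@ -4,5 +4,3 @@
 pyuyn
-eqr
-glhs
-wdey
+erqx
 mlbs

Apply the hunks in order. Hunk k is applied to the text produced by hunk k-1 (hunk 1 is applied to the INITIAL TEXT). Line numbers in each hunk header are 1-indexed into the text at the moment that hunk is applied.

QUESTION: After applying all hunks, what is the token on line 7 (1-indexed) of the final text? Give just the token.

Hunk 1: at line 3 remove [vmlo,bdora,riw] add [vqo,spwr] -> 6 lines: ucy gkea nydz vqo spwr idqr
Hunk 2: at line 3 remove [vqo,spwr] add [mlbs] -> 5 lines: ucy gkea nydz mlbs idqr
Hunk 3: at line 1 remove [nydz] add [igxy,avk] -> 6 lines: ucy gkea igxy avk mlbs idqr
Hunk 4: at line 1 remove [igxy,avk] add [wyie,pyuyn,gfoh] -> 7 lines: ucy gkea wyie pyuyn gfoh mlbs idqr
Hunk 5: at line 3 remove [gfoh] add [eqr,nvkx,wdey] -> 9 lines: ucy gkea wyie pyuyn eqr nvkx wdey mlbs idqr
Hunk 6: at line 5 remove [nvkx] add [glhs] -> 9 lines: ucy gkea wyie pyuyn eqr glhs wdey mlbs idqr
Hunk 7: at line 4 remove [eqr,glhs,wdey] add [erqx] -> 7 lines: ucy gkea wyie pyuyn erqx mlbs idqr
Final line 7: idqr

Answer: idqr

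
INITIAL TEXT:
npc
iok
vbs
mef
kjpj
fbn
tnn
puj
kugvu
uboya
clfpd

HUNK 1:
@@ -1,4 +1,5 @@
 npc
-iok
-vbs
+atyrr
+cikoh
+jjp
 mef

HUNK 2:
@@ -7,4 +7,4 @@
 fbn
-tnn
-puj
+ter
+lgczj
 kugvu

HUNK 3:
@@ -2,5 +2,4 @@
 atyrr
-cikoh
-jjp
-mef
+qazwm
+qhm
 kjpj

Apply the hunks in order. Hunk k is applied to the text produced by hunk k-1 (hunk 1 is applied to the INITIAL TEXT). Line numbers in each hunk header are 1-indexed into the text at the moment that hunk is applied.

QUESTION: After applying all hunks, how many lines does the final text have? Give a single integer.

Answer: 11

Derivation:
Hunk 1: at line 1 remove [iok,vbs] add [atyrr,cikoh,jjp] -> 12 lines: npc atyrr cikoh jjp mef kjpj fbn tnn puj kugvu uboya clfpd
Hunk 2: at line 7 remove [tnn,puj] add [ter,lgczj] -> 12 lines: npc atyrr cikoh jjp mef kjpj fbn ter lgczj kugvu uboya clfpd
Hunk 3: at line 2 remove [cikoh,jjp,mef] add [qazwm,qhm] -> 11 lines: npc atyrr qazwm qhm kjpj fbn ter lgczj kugvu uboya clfpd
Final line count: 11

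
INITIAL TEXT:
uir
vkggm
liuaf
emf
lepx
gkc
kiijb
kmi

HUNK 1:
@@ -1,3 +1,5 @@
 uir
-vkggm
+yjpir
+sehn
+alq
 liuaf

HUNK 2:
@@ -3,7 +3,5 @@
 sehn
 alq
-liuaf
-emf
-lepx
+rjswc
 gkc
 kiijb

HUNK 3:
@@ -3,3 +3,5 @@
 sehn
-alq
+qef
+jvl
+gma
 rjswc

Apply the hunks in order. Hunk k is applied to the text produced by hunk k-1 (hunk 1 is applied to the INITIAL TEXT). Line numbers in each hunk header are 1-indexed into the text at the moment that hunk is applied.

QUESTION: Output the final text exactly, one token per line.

Hunk 1: at line 1 remove [vkggm] add [yjpir,sehn,alq] -> 10 lines: uir yjpir sehn alq liuaf emf lepx gkc kiijb kmi
Hunk 2: at line 3 remove [liuaf,emf,lepx] add [rjswc] -> 8 lines: uir yjpir sehn alq rjswc gkc kiijb kmi
Hunk 3: at line 3 remove [alq] add [qef,jvl,gma] -> 10 lines: uir yjpir sehn qef jvl gma rjswc gkc kiijb kmi

Answer: uir
yjpir
sehn
qef
jvl
gma
rjswc
gkc
kiijb
kmi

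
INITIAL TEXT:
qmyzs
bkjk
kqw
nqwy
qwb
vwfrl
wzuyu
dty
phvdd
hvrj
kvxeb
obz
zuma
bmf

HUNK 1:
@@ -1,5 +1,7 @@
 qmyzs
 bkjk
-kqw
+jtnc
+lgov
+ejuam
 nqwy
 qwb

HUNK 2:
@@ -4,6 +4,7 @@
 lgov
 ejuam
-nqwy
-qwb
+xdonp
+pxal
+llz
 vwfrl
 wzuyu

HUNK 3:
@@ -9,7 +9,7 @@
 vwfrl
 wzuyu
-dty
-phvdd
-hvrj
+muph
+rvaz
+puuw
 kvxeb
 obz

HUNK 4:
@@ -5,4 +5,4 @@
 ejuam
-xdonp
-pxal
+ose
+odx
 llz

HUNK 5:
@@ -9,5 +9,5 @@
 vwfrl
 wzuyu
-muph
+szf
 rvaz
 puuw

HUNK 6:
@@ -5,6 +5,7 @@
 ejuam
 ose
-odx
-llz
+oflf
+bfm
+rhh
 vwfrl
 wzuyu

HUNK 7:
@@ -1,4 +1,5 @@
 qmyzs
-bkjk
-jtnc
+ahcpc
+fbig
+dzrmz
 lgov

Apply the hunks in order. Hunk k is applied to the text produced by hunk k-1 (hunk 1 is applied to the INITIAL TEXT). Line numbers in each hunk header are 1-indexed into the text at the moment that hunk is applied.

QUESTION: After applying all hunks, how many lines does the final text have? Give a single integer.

Hunk 1: at line 1 remove [kqw] add [jtnc,lgov,ejuam] -> 16 lines: qmyzs bkjk jtnc lgov ejuam nqwy qwb vwfrl wzuyu dty phvdd hvrj kvxeb obz zuma bmf
Hunk 2: at line 4 remove [nqwy,qwb] add [xdonp,pxal,llz] -> 17 lines: qmyzs bkjk jtnc lgov ejuam xdonp pxal llz vwfrl wzuyu dty phvdd hvrj kvxeb obz zuma bmf
Hunk 3: at line 9 remove [dty,phvdd,hvrj] add [muph,rvaz,puuw] -> 17 lines: qmyzs bkjk jtnc lgov ejuam xdonp pxal llz vwfrl wzuyu muph rvaz puuw kvxeb obz zuma bmf
Hunk 4: at line 5 remove [xdonp,pxal] add [ose,odx] -> 17 lines: qmyzs bkjk jtnc lgov ejuam ose odx llz vwfrl wzuyu muph rvaz puuw kvxeb obz zuma bmf
Hunk 5: at line 9 remove [muph] add [szf] -> 17 lines: qmyzs bkjk jtnc lgov ejuam ose odx llz vwfrl wzuyu szf rvaz puuw kvxeb obz zuma bmf
Hunk 6: at line 5 remove [odx,llz] add [oflf,bfm,rhh] -> 18 lines: qmyzs bkjk jtnc lgov ejuam ose oflf bfm rhh vwfrl wzuyu szf rvaz puuw kvxeb obz zuma bmf
Hunk 7: at line 1 remove [bkjk,jtnc] add [ahcpc,fbig,dzrmz] -> 19 lines: qmyzs ahcpc fbig dzrmz lgov ejuam ose oflf bfm rhh vwfrl wzuyu szf rvaz puuw kvxeb obz zuma bmf
Final line count: 19

Answer: 19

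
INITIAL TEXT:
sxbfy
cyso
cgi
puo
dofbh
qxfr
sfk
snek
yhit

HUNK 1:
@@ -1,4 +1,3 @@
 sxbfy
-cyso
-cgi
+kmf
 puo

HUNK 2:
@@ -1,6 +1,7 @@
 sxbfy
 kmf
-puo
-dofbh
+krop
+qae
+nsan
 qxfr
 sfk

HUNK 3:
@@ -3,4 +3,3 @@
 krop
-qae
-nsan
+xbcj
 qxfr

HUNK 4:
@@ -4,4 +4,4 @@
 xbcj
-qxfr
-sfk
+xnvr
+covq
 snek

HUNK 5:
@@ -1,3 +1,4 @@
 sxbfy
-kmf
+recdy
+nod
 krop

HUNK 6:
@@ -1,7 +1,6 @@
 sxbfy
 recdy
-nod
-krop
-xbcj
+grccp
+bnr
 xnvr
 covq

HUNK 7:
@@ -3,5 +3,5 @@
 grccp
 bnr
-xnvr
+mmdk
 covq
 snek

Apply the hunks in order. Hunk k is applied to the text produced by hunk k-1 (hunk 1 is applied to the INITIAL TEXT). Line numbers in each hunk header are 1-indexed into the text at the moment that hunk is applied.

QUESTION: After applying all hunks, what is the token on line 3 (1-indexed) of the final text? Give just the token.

Answer: grccp

Derivation:
Hunk 1: at line 1 remove [cyso,cgi] add [kmf] -> 8 lines: sxbfy kmf puo dofbh qxfr sfk snek yhit
Hunk 2: at line 1 remove [puo,dofbh] add [krop,qae,nsan] -> 9 lines: sxbfy kmf krop qae nsan qxfr sfk snek yhit
Hunk 3: at line 3 remove [qae,nsan] add [xbcj] -> 8 lines: sxbfy kmf krop xbcj qxfr sfk snek yhit
Hunk 4: at line 4 remove [qxfr,sfk] add [xnvr,covq] -> 8 lines: sxbfy kmf krop xbcj xnvr covq snek yhit
Hunk 5: at line 1 remove [kmf] add [recdy,nod] -> 9 lines: sxbfy recdy nod krop xbcj xnvr covq snek yhit
Hunk 6: at line 1 remove [nod,krop,xbcj] add [grccp,bnr] -> 8 lines: sxbfy recdy grccp bnr xnvr covq snek yhit
Hunk 7: at line 3 remove [xnvr] add [mmdk] -> 8 lines: sxbfy recdy grccp bnr mmdk covq snek yhit
Final line 3: grccp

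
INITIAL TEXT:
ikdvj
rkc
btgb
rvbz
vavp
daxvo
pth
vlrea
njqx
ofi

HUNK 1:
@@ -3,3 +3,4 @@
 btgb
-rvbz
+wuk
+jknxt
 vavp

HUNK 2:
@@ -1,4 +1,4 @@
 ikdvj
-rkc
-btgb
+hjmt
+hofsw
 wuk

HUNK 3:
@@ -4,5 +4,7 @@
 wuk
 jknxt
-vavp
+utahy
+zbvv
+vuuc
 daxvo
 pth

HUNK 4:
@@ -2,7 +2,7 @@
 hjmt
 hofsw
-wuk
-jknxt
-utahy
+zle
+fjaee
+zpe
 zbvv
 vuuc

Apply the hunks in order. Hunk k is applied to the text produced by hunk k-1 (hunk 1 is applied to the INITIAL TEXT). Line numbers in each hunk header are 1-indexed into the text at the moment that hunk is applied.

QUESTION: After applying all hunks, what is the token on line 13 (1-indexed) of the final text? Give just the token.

Hunk 1: at line 3 remove [rvbz] add [wuk,jknxt] -> 11 lines: ikdvj rkc btgb wuk jknxt vavp daxvo pth vlrea njqx ofi
Hunk 2: at line 1 remove [rkc,btgb] add [hjmt,hofsw] -> 11 lines: ikdvj hjmt hofsw wuk jknxt vavp daxvo pth vlrea njqx ofi
Hunk 3: at line 4 remove [vavp] add [utahy,zbvv,vuuc] -> 13 lines: ikdvj hjmt hofsw wuk jknxt utahy zbvv vuuc daxvo pth vlrea njqx ofi
Hunk 4: at line 2 remove [wuk,jknxt,utahy] add [zle,fjaee,zpe] -> 13 lines: ikdvj hjmt hofsw zle fjaee zpe zbvv vuuc daxvo pth vlrea njqx ofi
Final line 13: ofi

Answer: ofi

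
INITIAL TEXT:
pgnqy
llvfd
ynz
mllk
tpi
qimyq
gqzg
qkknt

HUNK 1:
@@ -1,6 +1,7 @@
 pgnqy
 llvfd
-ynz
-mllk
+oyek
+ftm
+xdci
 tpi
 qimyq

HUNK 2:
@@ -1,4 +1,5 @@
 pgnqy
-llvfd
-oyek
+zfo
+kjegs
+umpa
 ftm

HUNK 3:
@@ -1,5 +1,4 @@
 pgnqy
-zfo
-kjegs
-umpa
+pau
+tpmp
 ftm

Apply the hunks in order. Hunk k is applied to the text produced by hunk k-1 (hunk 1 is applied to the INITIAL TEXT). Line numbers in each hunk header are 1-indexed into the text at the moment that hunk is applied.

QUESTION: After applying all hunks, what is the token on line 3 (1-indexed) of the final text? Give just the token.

Answer: tpmp

Derivation:
Hunk 1: at line 1 remove [ynz,mllk] add [oyek,ftm,xdci] -> 9 lines: pgnqy llvfd oyek ftm xdci tpi qimyq gqzg qkknt
Hunk 2: at line 1 remove [llvfd,oyek] add [zfo,kjegs,umpa] -> 10 lines: pgnqy zfo kjegs umpa ftm xdci tpi qimyq gqzg qkknt
Hunk 3: at line 1 remove [zfo,kjegs,umpa] add [pau,tpmp] -> 9 lines: pgnqy pau tpmp ftm xdci tpi qimyq gqzg qkknt
Final line 3: tpmp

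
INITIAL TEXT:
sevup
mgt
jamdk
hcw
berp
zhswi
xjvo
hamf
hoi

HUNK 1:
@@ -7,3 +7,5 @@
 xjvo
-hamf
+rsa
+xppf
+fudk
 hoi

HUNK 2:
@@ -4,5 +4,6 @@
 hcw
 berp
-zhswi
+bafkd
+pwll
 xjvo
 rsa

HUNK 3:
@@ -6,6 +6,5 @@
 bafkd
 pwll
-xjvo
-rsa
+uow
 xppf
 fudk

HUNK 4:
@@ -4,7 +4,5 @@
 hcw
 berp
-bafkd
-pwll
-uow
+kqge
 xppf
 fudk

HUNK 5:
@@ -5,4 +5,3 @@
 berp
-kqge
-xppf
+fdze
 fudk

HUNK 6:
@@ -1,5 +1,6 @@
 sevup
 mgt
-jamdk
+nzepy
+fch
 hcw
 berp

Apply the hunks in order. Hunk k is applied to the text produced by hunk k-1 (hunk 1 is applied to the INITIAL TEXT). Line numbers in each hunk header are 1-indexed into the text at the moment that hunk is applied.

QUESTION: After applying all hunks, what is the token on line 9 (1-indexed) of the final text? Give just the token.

Hunk 1: at line 7 remove [hamf] add [rsa,xppf,fudk] -> 11 lines: sevup mgt jamdk hcw berp zhswi xjvo rsa xppf fudk hoi
Hunk 2: at line 4 remove [zhswi] add [bafkd,pwll] -> 12 lines: sevup mgt jamdk hcw berp bafkd pwll xjvo rsa xppf fudk hoi
Hunk 3: at line 6 remove [xjvo,rsa] add [uow] -> 11 lines: sevup mgt jamdk hcw berp bafkd pwll uow xppf fudk hoi
Hunk 4: at line 4 remove [bafkd,pwll,uow] add [kqge] -> 9 lines: sevup mgt jamdk hcw berp kqge xppf fudk hoi
Hunk 5: at line 5 remove [kqge,xppf] add [fdze] -> 8 lines: sevup mgt jamdk hcw berp fdze fudk hoi
Hunk 6: at line 1 remove [jamdk] add [nzepy,fch] -> 9 lines: sevup mgt nzepy fch hcw berp fdze fudk hoi
Final line 9: hoi

Answer: hoi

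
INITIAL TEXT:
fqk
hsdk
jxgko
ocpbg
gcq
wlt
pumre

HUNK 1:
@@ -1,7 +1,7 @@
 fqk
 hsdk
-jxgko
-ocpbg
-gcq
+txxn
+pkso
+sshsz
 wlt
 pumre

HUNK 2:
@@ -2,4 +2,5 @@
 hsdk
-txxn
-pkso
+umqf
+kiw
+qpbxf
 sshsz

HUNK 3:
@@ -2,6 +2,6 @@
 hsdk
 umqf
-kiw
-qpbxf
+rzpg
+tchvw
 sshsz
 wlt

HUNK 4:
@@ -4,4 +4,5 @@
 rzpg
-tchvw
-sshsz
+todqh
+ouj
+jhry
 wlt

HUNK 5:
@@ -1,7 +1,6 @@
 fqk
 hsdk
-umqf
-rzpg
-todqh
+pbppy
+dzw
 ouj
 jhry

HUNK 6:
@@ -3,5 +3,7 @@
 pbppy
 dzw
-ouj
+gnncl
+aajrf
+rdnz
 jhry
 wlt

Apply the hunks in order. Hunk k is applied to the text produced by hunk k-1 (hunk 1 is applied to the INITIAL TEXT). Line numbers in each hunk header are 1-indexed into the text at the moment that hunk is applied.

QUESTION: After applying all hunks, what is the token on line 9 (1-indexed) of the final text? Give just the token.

Answer: wlt

Derivation:
Hunk 1: at line 1 remove [jxgko,ocpbg,gcq] add [txxn,pkso,sshsz] -> 7 lines: fqk hsdk txxn pkso sshsz wlt pumre
Hunk 2: at line 2 remove [txxn,pkso] add [umqf,kiw,qpbxf] -> 8 lines: fqk hsdk umqf kiw qpbxf sshsz wlt pumre
Hunk 3: at line 2 remove [kiw,qpbxf] add [rzpg,tchvw] -> 8 lines: fqk hsdk umqf rzpg tchvw sshsz wlt pumre
Hunk 4: at line 4 remove [tchvw,sshsz] add [todqh,ouj,jhry] -> 9 lines: fqk hsdk umqf rzpg todqh ouj jhry wlt pumre
Hunk 5: at line 1 remove [umqf,rzpg,todqh] add [pbppy,dzw] -> 8 lines: fqk hsdk pbppy dzw ouj jhry wlt pumre
Hunk 6: at line 3 remove [ouj] add [gnncl,aajrf,rdnz] -> 10 lines: fqk hsdk pbppy dzw gnncl aajrf rdnz jhry wlt pumre
Final line 9: wlt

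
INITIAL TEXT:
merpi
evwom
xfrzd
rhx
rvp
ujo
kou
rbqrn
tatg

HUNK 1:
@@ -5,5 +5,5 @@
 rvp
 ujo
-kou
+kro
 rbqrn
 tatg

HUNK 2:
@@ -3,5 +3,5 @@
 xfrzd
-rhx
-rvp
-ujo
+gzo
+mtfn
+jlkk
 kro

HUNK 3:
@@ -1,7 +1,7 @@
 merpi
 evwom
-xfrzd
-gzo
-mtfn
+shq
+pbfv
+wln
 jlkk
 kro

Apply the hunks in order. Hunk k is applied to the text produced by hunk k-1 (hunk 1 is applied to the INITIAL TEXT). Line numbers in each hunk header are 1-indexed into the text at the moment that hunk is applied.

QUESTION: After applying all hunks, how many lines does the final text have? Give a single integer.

Answer: 9

Derivation:
Hunk 1: at line 5 remove [kou] add [kro] -> 9 lines: merpi evwom xfrzd rhx rvp ujo kro rbqrn tatg
Hunk 2: at line 3 remove [rhx,rvp,ujo] add [gzo,mtfn,jlkk] -> 9 lines: merpi evwom xfrzd gzo mtfn jlkk kro rbqrn tatg
Hunk 3: at line 1 remove [xfrzd,gzo,mtfn] add [shq,pbfv,wln] -> 9 lines: merpi evwom shq pbfv wln jlkk kro rbqrn tatg
Final line count: 9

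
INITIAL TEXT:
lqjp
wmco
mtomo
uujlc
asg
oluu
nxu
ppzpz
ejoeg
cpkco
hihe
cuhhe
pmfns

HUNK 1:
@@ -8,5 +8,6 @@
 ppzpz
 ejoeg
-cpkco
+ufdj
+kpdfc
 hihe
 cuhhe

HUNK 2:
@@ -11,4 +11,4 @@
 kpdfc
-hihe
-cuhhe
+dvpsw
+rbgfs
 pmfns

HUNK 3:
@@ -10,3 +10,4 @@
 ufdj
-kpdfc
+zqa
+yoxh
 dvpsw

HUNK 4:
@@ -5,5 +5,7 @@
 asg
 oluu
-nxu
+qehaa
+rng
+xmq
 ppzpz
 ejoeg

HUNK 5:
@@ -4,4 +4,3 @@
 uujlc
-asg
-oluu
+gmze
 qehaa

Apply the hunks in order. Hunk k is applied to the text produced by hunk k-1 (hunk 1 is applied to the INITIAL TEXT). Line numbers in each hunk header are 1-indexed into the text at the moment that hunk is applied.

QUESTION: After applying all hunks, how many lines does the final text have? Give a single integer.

Hunk 1: at line 8 remove [cpkco] add [ufdj,kpdfc] -> 14 lines: lqjp wmco mtomo uujlc asg oluu nxu ppzpz ejoeg ufdj kpdfc hihe cuhhe pmfns
Hunk 2: at line 11 remove [hihe,cuhhe] add [dvpsw,rbgfs] -> 14 lines: lqjp wmco mtomo uujlc asg oluu nxu ppzpz ejoeg ufdj kpdfc dvpsw rbgfs pmfns
Hunk 3: at line 10 remove [kpdfc] add [zqa,yoxh] -> 15 lines: lqjp wmco mtomo uujlc asg oluu nxu ppzpz ejoeg ufdj zqa yoxh dvpsw rbgfs pmfns
Hunk 4: at line 5 remove [nxu] add [qehaa,rng,xmq] -> 17 lines: lqjp wmco mtomo uujlc asg oluu qehaa rng xmq ppzpz ejoeg ufdj zqa yoxh dvpsw rbgfs pmfns
Hunk 5: at line 4 remove [asg,oluu] add [gmze] -> 16 lines: lqjp wmco mtomo uujlc gmze qehaa rng xmq ppzpz ejoeg ufdj zqa yoxh dvpsw rbgfs pmfns
Final line count: 16

Answer: 16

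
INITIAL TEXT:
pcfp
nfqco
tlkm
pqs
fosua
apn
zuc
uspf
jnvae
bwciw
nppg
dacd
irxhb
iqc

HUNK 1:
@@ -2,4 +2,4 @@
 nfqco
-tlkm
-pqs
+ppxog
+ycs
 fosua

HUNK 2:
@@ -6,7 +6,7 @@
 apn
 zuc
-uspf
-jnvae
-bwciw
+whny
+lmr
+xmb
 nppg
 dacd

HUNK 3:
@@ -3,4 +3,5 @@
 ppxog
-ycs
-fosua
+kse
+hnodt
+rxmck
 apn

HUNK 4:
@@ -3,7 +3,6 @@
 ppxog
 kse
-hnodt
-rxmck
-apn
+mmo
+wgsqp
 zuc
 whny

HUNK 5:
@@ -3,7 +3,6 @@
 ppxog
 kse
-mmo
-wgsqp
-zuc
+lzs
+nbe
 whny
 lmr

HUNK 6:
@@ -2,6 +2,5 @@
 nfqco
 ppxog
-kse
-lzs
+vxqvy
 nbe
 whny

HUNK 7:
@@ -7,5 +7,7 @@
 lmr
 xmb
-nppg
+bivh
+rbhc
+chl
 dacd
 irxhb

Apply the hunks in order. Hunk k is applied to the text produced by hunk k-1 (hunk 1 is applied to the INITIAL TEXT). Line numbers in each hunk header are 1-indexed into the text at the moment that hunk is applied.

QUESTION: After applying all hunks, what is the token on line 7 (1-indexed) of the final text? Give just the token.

Answer: lmr

Derivation:
Hunk 1: at line 2 remove [tlkm,pqs] add [ppxog,ycs] -> 14 lines: pcfp nfqco ppxog ycs fosua apn zuc uspf jnvae bwciw nppg dacd irxhb iqc
Hunk 2: at line 6 remove [uspf,jnvae,bwciw] add [whny,lmr,xmb] -> 14 lines: pcfp nfqco ppxog ycs fosua apn zuc whny lmr xmb nppg dacd irxhb iqc
Hunk 3: at line 3 remove [ycs,fosua] add [kse,hnodt,rxmck] -> 15 lines: pcfp nfqco ppxog kse hnodt rxmck apn zuc whny lmr xmb nppg dacd irxhb iqc
Hunk 4: at line 3 remove [hnodt,rxmck,apn] add [mmo,wgsqp] -> 14 lines: pcfp nfqco ppxog kse mmo wgsqp zuc whny lmr xmb nppg dacd irxhb iqc
Hunk 5: at line 3 remove [mmo,wgsqp,zuc] add [lzs,nbe] -> 13 lines: pcfp nfqco ppxog kse lzs nbe whny lmr xmb nppg dacd irxhb iqc
Hunk 6: at line 2 remove [kse,lzs] add [vxqvy] -> 12 lines: pcfp nfqco ppxog vxqvy nbe whny lmr xmb nppg dacd irxhb iqc
Hunk 7: at line 7 remove [nppg] add [bivh,rbhc,chl] -> 14 lines: pcfp nfqco ppxog vxqvy nbe whny lmr xmb bivh rbhc chl dacd irxhb iqc
Final line 7: lmr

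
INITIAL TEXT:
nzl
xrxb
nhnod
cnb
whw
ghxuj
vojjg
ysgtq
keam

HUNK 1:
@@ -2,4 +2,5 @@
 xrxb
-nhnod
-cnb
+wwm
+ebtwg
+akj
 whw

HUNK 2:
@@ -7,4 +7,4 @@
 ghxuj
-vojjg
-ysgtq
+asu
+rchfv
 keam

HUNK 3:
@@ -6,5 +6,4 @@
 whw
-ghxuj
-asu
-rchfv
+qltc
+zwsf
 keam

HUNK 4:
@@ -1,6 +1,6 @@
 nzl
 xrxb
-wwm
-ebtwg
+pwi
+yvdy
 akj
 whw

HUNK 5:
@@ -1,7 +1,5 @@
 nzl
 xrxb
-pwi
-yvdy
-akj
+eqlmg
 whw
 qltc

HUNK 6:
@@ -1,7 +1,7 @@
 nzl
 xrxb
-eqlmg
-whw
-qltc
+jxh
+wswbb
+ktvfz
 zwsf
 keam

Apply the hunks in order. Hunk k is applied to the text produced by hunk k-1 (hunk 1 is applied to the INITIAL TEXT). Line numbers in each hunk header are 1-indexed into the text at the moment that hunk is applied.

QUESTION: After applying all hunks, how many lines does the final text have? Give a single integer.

Hunk 1: at line 2 remove [nhnod,cnb] add [wwm,ebtwg,akj] -> 10 lines: nzl xrxb wwm ebtwg akj whw ghxuj vojjg ysgtq keam
Hunk 2: at line 7 remove [vojjg,ysgtq] add [asu,rchfv] -> 10 lines: nzl xrxb wwm ebtwg akj whw ghxuj asu rchfv keam
Hunk 3: at line 6 remove [ghxuj,asu,rchfv] add [qltc,zwsf] -> 9 lines: nzl xrxb wwm ebtwg akj whw qltc zwsf keam
Hunk 4: at line 1 remove [wwm,ebtwg] add [pwi,yvdy] -> 9 lines: nzl xrxb pwi yvdy akj whw qltc zwsf keam
Hunk 5: at line 1 remove [pwi,yvdy,akj] add [eqlmg] -> 7 lines: nzl xrxb eqlmg whw qltc zwsf keam
Hunk 6: at line 1 remove [eqlmg,whw,qltc] add [jxh,wswbb,ktvfz] -> 7 lines: nzl xrxb jxh wswbb ktvfz zwsf keam
Final line count: 7

Answer: 7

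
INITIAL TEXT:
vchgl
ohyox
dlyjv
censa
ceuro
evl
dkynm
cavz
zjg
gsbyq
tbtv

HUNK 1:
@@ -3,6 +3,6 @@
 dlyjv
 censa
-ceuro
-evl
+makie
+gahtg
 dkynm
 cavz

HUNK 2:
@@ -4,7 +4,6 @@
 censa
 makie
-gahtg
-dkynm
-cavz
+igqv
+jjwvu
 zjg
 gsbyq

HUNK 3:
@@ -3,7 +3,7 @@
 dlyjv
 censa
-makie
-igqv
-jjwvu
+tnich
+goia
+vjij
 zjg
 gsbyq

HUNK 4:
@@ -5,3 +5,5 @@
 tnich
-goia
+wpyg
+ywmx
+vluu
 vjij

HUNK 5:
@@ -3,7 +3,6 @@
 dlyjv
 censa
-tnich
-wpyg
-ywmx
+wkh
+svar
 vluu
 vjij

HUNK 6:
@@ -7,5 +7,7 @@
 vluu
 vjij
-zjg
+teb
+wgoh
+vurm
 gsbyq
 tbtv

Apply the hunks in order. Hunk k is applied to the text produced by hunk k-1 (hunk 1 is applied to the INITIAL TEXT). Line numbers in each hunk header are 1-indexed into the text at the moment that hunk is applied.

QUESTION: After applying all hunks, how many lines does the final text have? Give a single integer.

Hunk 1: at line 3 remove [ceuro,evl] add [makie,gahtg] -> 11 lines: vchgl ohyox dlyjv censa makie gahtg dkynm cavz zjg gsbyq tbtv
Hunk 2: at line 4 remove [gahtg,dkynm,cavz] add [igqv,jjwvu] -> 10 lines: vchgl ohyox dlyjv censa makie igqv jjwvu zjg gsbyq tbtv
Hunk 3: at line 3 remove [makie,igqv,jjwvu] add [tnich,goia,vjij] -> 10 lines: vchgl ohyox dlyjv censa tnich goia vjij zjg gsbyq tbtv
Hunk 4: at line 5 remove [goia] add [wpyg,ywmx,vluu] -> 12 lines: vchgl ohyox dlyjv censa tnich wpyg ywmx vluu vjij zjg gsbyq tbtv
Hunk 5: at line 3 remove [tnich,wpyg,ywmx] add [wkh,svar] -> 11 lines: vchgl ohyox dlyjv censa wkh svar vluu vjij zjg gsbyq tbtv
Hunk 6: at line 7 remove [zjg] add [teb,wgoh,vurm] -> 13 lines: vchgl ohyox dlyjv censa wkh svar vluu vjij teb wgoh vurm gsbyq tbtv
Final line count: 13

Answer: 13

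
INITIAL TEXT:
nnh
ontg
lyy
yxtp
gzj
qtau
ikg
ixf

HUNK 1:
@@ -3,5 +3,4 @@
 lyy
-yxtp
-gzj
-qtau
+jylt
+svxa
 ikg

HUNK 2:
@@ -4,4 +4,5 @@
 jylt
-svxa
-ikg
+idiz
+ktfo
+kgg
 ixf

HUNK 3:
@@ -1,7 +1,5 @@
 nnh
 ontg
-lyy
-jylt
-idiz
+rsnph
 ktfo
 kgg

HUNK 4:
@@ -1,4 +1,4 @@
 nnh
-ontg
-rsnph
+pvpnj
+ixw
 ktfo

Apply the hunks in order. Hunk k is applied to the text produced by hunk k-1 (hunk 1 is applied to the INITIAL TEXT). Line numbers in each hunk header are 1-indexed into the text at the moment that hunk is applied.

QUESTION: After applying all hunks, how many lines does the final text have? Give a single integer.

Hunk 1: at line 3 remove [yxtp,gzj,qtau] add [jylt,svxa] -> 7 lines: nnh ontg lyy jylt svxa ikg ixf
Hunk 2: at line 4 remove [svxa,ikg] add [idiz,ktfo,kgg] -> 8 lines: nnh ontg lyy jylt idiz ktfo kgg ixf
Hunk 3: at line 1 remove [lyy,jylt,idiz] add [rsnph] -> 6 lines: nnh ontg rsnph ktfo kgg ixf
Hunk 4: at line 1 remove [ontg,rsnph] add [pvpnj,ixw] -> 6 lines: nnh pvpnj ixw ktfo kgg ixf
Final line count: 6

Answer: 6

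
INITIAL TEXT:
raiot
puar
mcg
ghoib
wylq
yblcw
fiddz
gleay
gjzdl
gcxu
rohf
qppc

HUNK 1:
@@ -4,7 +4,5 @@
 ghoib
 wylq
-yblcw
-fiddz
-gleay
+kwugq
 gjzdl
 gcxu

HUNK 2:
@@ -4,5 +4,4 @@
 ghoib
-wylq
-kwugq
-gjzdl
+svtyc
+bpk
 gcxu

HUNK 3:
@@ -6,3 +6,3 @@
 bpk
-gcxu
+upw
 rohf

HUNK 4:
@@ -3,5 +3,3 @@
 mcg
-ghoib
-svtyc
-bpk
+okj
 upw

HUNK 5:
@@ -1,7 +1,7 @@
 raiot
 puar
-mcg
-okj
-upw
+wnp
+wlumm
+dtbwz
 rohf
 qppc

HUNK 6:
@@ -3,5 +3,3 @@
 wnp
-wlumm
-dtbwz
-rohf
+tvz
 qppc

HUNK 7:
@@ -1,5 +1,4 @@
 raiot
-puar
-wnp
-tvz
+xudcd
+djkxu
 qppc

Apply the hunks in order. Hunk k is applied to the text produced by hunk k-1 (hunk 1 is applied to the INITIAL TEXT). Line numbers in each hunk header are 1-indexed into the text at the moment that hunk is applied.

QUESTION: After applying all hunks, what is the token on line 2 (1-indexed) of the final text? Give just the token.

Answer: xudcd

Derivation:
Hunk 1: at line 4 remove [yblcw,fiddz,gleay] add [kwugq] -> 10 lines: raiot puar mcg ghoib wylq kwugq gjzdl gcxu rohf qppc
Hunk 2: at line 4 remove [wylq,kwugq,gjzdl] add [svtyc,bpk] -> 9 lines: raiot puar mcg ghoib svtyc bpk gcxu rohf qppc
Hunk 3: at line 6 remove [gcxu] add [upw] -> 9 lines: raiot puar mcg ghoib svtyc bpk upw rohf qppc
Hunk 4: at line 3 remove [ghoib,svtyc,bpk] add [okj] -> 7 lines: raiot puar mcg okj upw rohf qppc
Hunk 5: at line 1 remove [mcg,okj,upw] add [wnp,wlumm,dtbwz] -> 7 lines: raiot puar wnp wlumm dtbwz rohf qppc
Hunk 6: at line 3 remove [wlumm,dtbwz,rohf] add [tvz] -> 5 lines: raiot puar wnp tvz qppc
Hunk 7: at line 1 remove [puar,wnp,tvz] add [xudcd,djkxu] -> 4 lines: raiot xudcd djkxu qppc
Final line 2: xudcd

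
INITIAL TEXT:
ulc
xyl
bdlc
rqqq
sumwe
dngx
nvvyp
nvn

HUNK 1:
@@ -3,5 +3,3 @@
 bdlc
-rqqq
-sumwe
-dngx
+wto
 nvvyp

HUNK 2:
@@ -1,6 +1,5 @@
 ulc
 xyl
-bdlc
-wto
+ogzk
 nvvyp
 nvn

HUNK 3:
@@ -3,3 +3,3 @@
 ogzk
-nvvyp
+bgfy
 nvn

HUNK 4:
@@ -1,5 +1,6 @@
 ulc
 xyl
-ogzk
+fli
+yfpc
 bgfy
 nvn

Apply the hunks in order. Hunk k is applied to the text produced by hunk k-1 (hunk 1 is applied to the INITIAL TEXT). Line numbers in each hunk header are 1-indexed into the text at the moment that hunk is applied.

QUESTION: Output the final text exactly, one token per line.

Hunk 1: at line 3 remove [rqqq,sumwe,dngx] add [wto] -> 6 lines: ulc xyl bdlc wto nvvyp nvn
Hunk 2: at line 1 remove [bdlc,wto] add [ogzk] -> 5 lines: ulc xyl ogzk nvvyp nvn
Hunk 3: at line 3 remove [nvvyp] add [bgfy] -> 5 lines: ulc xyl ogzk bgfy nvn
Hunk 4: at line 1 remove [ogzk] add [fli,yfpc] -> 6 lines: ulc xyl fli yfpc bgfy nvn

Answer: ulc
xyl
fli
yfpc
bgfy
nvn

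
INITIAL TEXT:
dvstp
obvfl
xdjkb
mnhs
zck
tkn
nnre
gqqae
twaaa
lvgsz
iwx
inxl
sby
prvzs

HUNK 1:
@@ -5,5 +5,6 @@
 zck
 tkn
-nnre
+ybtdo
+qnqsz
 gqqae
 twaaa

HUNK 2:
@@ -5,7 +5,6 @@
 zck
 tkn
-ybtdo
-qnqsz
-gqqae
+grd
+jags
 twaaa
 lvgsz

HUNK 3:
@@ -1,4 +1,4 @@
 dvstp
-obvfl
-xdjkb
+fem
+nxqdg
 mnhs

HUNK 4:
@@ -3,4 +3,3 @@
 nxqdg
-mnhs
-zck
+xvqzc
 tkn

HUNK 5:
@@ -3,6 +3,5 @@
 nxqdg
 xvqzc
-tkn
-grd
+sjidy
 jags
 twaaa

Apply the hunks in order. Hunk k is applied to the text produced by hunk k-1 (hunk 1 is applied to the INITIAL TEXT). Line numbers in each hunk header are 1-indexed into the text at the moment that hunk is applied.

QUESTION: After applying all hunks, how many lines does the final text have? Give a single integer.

Answer: 12

Derivation:
Hunk 1: at line 5 remove [nnre] add [ybtdo,qnqsz] -> 15 lines: dvstp obvfl xdjkb mnhs zck tkn ybtdo qnqsz gqqae twaaa lvgsz iwx inxl sby prvzs
Hunk 2: at line 5 remove [ybtdo,qnqsz,gqqae] add [grd,jags] -> 14 lines: dvstp obvfl xdjkb mnhs zck tkn grd jags twaaa lvgsz iwx inxl sby prvzs
Hunk 3: at line 1 remove [obvfl,xdjkb] add [fem,nxqdg] -> 14 lines: dvstp fem nxqdg mnhs zck tkn grd jags twaaa lvgsz iwx inxl sby prvzs
Hunk 4: at line 3 remove [mnhs,zck] add [xvqzc] -> 13 lines: dvstp fem nxqdg xvqzc tkn grd jags twaaa lvgsz iwx inxl sby prvzs
Hunk 5: at line 3 remove [tkn,grd] add [sjidy] -> 12 lines: dvstp fem nxqdg xvqzc sjidy jags twaaa lvgsz iwx inxl sby prvzs
Final line count: 12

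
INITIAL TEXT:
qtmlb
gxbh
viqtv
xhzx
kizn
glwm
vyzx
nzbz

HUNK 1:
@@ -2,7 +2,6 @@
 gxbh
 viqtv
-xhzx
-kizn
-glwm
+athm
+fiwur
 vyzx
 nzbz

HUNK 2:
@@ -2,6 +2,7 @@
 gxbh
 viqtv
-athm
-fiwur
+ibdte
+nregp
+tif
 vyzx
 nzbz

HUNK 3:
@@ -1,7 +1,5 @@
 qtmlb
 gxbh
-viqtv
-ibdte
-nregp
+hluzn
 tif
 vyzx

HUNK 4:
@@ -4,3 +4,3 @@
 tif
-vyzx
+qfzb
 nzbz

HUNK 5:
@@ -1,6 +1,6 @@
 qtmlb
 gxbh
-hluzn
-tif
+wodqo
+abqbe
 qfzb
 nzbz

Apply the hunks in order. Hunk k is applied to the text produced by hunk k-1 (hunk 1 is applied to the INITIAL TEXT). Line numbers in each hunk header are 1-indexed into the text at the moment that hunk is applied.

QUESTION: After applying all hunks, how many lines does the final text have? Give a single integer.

Answer: 6

Derivation:
Hunk 1: at line 2 remove [xhzx,kizn,glwm] add [athm,fiwur] -> 7 lines: qtmlb gxbh viqtv athm fiwur vyzx nzbz
Hunk 2: at line 2 remove [athm,fiwur] add [ibdte,nregp,tif] -> 8 lines: qtmlb gxbh viqtv ibdte nregp tif vyzx nzbz
Hunk 3: at line 1 remove [viqtv,ibdte,nregp] add [hluzn] -> 6 lines: qtmlb gxbh hluzn tif vyzx nzbz
Hunk 4: at line 4 remove [vyzx] add [qfzb] -> 6 lines: qtmlb gxbh hluzn tif qfzb nzbz
Hunk 5: at line 1 remove [hluzn,tif] add [wodqo,abqbe] -> 6 lines: qtmlb gxbh wodqo abqbe qfzb nzbz
Final line count: 6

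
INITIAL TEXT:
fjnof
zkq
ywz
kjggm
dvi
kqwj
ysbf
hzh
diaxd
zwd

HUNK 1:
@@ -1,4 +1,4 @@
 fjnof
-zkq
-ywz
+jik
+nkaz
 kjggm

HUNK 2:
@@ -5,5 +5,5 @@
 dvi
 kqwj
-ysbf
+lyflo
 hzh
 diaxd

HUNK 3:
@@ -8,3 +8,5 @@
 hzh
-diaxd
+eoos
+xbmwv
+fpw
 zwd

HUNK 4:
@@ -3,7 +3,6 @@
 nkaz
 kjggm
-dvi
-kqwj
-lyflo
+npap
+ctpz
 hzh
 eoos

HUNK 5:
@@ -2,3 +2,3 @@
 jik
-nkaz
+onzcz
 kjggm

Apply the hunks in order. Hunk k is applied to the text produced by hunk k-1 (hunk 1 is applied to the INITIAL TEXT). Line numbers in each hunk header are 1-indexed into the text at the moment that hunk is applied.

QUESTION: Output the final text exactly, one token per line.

Answer: fjnof
jik
onzcz
kjggm
npap
ctpz
hzh
eoos
xbmwv
fpw
zwd

Derivation:
Hunk 1: at line 1 remove [zkq,ywz] add [jik,nkaz] -> 10 lines: fjnof jik nkaz kjggm dvi kqwj ysbf hzh diaxd zwd
Hunk 2: at line 5 remove [ysbf] add [lyflo] -> 10 lines: fjnof jik nkaz kjggm dvi kqwj lyflo hzh diaxd zwd
Hunk 3: at line 8 remove [diaxd] add [eoos,xbmwv,fpw] -> 12 lines: fjnof jik nkaz kjggm dvi kqwj lyflo hzh eoos xbmwv fpw zwd
Hunk 4: at line 3 remove [dvi,kqwj,lyflo] add [npap,ctpz] -> 11 lines: fjnof jik nkaz kjggm npap ctpz hzh eoos xbmwv fpw zwd
Hunk 5: at line 2 remove [nkaz] add [onzcz] -> 11 lines: fjnof jik onzcz kjggm npap ctpz hzh eoos xbmwv fpw zwd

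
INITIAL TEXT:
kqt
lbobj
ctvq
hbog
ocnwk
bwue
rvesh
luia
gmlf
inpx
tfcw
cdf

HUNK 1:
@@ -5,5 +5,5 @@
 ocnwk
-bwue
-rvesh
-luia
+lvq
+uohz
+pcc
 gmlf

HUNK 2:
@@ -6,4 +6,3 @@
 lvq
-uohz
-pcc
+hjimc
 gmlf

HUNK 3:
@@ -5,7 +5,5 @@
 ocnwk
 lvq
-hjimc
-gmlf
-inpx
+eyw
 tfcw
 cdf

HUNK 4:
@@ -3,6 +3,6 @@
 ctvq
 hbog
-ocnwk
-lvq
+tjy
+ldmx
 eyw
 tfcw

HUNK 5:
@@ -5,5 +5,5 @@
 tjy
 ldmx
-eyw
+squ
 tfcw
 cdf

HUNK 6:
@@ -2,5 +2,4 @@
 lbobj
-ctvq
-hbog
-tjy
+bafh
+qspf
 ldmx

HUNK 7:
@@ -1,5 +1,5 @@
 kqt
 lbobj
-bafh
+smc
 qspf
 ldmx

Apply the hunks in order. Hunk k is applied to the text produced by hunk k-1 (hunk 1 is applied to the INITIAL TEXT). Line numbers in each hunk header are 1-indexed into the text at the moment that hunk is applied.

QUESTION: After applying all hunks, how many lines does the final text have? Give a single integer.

Answer: 8

Derivation:
Hunk 1: at line 5 remove [bwue,rvesh,luia] add [lvq,uohz,pcc] -> 12 lines: kqt lbobj ctvq hbog ocnwk lvq uohz pcc gmlf inpx tfcw cdf
Hunk 2: at line 6 remove [uohz,pcc] add [hjimc] -> 11 lines: kqt lbobj ctvq hbog ocnwk lvq hjimc gmlf inpx tfcw cdf
Hunk 3: at line 5 remove [hjimc,gmlf,inpx] add [eyw] -> 9 lines: kqt lbobj ctvq hbog ocnwk lvq eyw tfcw cdf
Hunk 4: at line 3 remove [ocnwk,lvq] add [tjy,ldmx] -> 9 lines: kqt lbobj ctvq hbog tjy ldmx eyw tfcw cdf
Hunk 5: at line 5 remove [eyw] add [squ] -> 9 lines: kqt lbobj ctvq hbog tjy ldmx squ tfcw cdf
Hunk 6: at line 2 remove [ctvq,hbog,tjy] add [bafh,qspf] -> 8 lines: kqt lbobj bafh qspf ldmx squ tfcw cdf
Hunk 7: at line 1 remove [bafh] add [smc] -> 8 lines: kqt lbobj smc qspf ldmx squ tfcw cdf
Final line count: 8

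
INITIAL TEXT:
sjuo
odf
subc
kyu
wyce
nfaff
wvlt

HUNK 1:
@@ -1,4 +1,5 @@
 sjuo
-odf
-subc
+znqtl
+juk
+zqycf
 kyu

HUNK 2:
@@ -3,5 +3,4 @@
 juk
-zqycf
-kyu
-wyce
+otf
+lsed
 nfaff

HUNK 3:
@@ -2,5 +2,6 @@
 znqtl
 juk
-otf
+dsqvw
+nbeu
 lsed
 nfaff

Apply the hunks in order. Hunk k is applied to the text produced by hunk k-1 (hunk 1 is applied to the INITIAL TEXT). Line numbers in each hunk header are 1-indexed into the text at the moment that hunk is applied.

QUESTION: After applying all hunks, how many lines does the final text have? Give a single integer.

Answer: 8

Derivation:
Hunk 1: at line 1 remove [odf,subc] add [znqtl,juk,zqycf] -> 8 lines: sjuo znqtl juk zqycf kyu wyce nfaff wvlt
Hunk 2: at line 3 remove [zqycf,kyu,wyce] add [otf,lsed] -> 7 lines: sjuo znqtl juk otf lsed nfaff wvlt
Hunk 3: at line 2 remove [otf] add [dsqvw,nbeu] -> 8 lines: sjuo znqtl juk dsqvw nbeu lsed nfaff wvlt
Final line count: 8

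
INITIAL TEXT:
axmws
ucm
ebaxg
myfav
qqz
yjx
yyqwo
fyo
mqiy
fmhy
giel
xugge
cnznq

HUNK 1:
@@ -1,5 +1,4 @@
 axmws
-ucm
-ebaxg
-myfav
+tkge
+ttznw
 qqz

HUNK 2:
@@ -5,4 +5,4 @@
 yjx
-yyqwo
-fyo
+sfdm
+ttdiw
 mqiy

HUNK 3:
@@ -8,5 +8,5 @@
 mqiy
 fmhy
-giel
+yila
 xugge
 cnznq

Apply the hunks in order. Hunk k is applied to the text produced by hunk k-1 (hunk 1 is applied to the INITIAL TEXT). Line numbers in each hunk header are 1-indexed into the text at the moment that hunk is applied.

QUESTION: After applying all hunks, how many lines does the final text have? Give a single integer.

Answer: 12

Derivation:
Hunk 1: at line 1 remove [ucm,ebaxg,myfav] add [tkge,ttznw] -> 12 lines: axmws tkge ttznw qqz yjx yyqwo fyo mqiy fmhy giel xugge cnznq
Hunk 2: at line 5 remove [yyqwo,fyo] add [sfdm,ttdiw] -> 12 lines: axmws tkge ttznw qqz yjx sfdm ttdiw mqiy fmhy giel xugge cnznq
Hunk 3: at line 8 remove [giel] add [yila] -> 12 lines: axmws tkge ttznw qqz yjx sfdm ttdiw mqiy fmhy yila xugge cnznq
Final line count: 12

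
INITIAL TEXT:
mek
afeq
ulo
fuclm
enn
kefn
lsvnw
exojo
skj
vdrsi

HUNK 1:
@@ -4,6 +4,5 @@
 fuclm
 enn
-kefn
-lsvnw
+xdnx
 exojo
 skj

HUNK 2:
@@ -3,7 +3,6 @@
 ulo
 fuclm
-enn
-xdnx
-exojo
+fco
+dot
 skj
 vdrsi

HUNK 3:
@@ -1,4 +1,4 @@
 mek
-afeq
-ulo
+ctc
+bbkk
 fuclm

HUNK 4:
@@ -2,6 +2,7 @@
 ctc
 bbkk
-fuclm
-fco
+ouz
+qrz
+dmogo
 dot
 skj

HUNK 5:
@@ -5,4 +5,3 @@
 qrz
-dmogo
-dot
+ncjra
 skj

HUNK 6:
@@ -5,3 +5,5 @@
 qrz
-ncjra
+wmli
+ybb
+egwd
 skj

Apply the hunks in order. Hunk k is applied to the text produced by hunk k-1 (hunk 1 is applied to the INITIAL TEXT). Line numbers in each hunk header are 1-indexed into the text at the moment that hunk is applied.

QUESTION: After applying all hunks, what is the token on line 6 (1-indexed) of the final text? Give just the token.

Answer: wmli

Derivation:
Hunk 1: at line 4 remove [kefn,lsvnw] add [xdnx] -> 9 lines: mek afeq ulo fuclm enn xdnx exojo skj vdrsi
Hunk 2: at line 3 remove [enn,xdnx,exojo] add [fco,dot] -> 8 lines: mek afeq ulo fuclm fco dot skj vdrsi
Hunk 3: at line 1 remove [afeq,ulo] add [ctc,bbkk] -> 8 lines: mek ctc bbkk fuclm fco dot skj vdrsi
Hunk 4: at line 2 remove [fuclm,fco] add [ouz,qrz,dmogo] -> 9 lines: mek ctc bbkk ouz qrz dmogo dot skj vdrsi
Hunk 5: at line 5 remove [dmogo,dot] add [ncjra] -> 8 lines: mek ctc bbkk ouz qrz ncjra skj vdrsi
Hunk 6: at line 5 remove [ncjra] add [wmli,ybb,egwd] -> 10 lines: mek ctc bbkk ouz qrz wmli ybb egwd skj vdrsi
Final line 6: wmli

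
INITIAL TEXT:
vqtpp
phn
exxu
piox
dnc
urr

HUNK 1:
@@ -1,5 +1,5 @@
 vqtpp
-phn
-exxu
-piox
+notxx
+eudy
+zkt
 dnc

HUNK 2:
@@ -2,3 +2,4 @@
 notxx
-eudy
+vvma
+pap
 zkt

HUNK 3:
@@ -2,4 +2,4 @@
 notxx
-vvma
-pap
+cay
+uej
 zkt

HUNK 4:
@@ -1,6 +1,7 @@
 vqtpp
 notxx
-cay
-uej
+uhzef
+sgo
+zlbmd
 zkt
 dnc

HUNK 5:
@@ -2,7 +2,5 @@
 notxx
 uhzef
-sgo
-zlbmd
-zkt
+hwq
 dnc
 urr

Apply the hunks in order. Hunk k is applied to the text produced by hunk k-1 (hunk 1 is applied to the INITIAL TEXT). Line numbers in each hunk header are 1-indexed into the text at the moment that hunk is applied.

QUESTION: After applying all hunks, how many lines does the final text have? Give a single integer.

Answer: 6

Derivation:
Hunk 1: at line 1 remove [phn,exxu,piox] add [notxx,eudy,zkt] -> 6 lines: vqtpp notxx eudy zkt dnc urr
Hunk 2: at line 2 remove [eudy] add [vvma,pap] -> 7 lines: vqtpp notxx vvma pap zkt dnc urr
Hunk 3: at line 2 remove [vvma,pap] add [cay,uej] -> 7 lines: vqtpp notxx cay uej zkt dnc urr
Hunk 4: at line 1 remove [cay,uej] add [uhzef,sgo,zlbmd] -> 8 lines: vqtpp notxx uhzef sgo zlbmd zkt dnc urr
Hunk 5: at line 2 remove [sgo,zlbmd,zkt] add [hwq] -> 6 lines: vqtpp notxx uhzef hwq dnc urr
Final line count: 6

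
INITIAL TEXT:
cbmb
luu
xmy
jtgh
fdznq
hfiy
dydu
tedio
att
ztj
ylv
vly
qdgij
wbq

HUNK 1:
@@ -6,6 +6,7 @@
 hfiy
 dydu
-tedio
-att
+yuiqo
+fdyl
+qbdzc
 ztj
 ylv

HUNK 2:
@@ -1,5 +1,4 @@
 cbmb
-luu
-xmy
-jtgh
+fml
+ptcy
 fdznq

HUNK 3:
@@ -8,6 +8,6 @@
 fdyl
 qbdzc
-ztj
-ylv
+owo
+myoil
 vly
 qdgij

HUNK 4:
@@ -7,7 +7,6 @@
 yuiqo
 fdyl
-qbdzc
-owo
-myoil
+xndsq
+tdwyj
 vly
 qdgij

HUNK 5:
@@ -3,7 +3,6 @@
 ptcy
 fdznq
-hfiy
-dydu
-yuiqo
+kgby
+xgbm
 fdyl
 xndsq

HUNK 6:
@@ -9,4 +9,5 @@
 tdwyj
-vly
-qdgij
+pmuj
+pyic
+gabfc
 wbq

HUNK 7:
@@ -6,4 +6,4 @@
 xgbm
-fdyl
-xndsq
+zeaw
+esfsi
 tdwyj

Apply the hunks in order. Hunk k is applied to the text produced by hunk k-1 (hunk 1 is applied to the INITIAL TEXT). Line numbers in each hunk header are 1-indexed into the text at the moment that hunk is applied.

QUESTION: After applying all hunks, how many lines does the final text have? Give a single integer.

Answer: 13

Derivation:
Hunk 1: at line 6 remove [tedio,att] add [yuiqo,fdyl,qbdzc] -> 15 lines: cbmb luu xmy jtgh fdznq hfiy dydu yuiqo fdyl qbdzc ztj ylv vly qdgij wbq
Hunk 2: at line 1 remove [luu,xmy,jtgh] add [fml,ptcy] -> 14 lines: cbmb fml ptcy fdznq hfiy dydu yuiqo fdyl qbdzc ztj ylv vly qdgij wbq
Hunk 3: at line 8 remove [ztj,ylv] add [owo,myoil] -> 14 lines: cbmb fml ptcy fdznq hfiy dydu yuiqo fdyl qbdzc owo myoil vly qdgij wbq
Hunk 4: at line 7 remove [qbdzc,owo,myoil] add [xndsq,tdwyj] -> 13 lines: cbmb fml ptcy fdznq hfiy dydu yuiqo fdyl xndsq tdwyj vly qdgij wbq
Hunk 5: at line 3 remove [hfiy,dydu,yuiqo] add [kgby,xgbm] -> 12 lines: cbmb fml ptcy fdznq kgby xgbm fdyl xndsq tdwyj vly qdgij wbq
Hunk 6: at line 9 remove [vly,qdgij] add [pmuj,pyic,gabfc] -> 13 lines: cbmb fml ptcy fdznq kgby xgbm fdyl xndsq tdwyj pmuj pyic gabfc wbq
Hunk 7: at line 6 remove [fdyl,xndsq] add [zeaw,esfsi] -> 13 lines: cbmb fml ptcy fdznq kgby xgbm zeaw esfsi tdwyj pmuj pyic gabfc wbq
Final line count: 13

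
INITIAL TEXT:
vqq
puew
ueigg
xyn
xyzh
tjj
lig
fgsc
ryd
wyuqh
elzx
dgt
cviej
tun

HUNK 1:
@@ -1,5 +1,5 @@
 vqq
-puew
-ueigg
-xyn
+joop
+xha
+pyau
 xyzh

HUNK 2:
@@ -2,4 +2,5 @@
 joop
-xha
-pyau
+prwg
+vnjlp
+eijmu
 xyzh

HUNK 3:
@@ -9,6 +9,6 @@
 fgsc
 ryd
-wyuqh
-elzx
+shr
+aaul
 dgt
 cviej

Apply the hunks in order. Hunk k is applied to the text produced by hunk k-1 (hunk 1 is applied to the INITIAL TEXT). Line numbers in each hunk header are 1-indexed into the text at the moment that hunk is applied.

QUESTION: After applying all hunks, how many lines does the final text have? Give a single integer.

Answer: 15

Derivation:
Hunk 1: at line 1 remove [puew,ueigg,xyn] add [joop,xha,pyau] -> 14 lines: vqq joop xha pyau xyzh tjj lig fgsc ryd wyuqh elzx dgt cviej tun
Hunk 2: at line 2 remove [xha,pyau] add [prwg,vnjlp,eijmu] -> 15 lines: vqq joop prwg vnjlp eijmu xyzh tjj lig fgsc ryd wyuqh elzx dgt cviej tun
Hunk 3: at line 9 remove [wyuqh,elzx] add [shr,aaul] -> 15 lines: vqq joop prwg vnjlp eijmu xyzh tjj lig fgsc ryd shr aaul dgt cviej tun
Final line count: 15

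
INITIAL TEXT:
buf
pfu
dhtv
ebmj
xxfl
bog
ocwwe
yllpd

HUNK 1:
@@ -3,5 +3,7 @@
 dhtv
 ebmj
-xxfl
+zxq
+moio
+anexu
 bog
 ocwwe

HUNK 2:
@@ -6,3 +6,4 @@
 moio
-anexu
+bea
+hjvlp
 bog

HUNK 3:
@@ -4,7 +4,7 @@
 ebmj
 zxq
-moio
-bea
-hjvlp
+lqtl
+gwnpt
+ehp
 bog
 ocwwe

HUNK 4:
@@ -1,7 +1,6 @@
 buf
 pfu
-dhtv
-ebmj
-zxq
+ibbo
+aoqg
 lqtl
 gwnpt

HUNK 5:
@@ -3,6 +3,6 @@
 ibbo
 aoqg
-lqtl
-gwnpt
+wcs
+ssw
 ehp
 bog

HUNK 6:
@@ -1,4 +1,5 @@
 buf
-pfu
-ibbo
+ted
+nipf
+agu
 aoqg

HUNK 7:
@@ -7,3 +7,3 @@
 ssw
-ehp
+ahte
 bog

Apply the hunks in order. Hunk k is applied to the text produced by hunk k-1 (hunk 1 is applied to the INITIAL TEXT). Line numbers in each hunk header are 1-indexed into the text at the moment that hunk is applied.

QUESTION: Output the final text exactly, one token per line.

Hunk 1: at line 3 remove [xxfl] add [zxq,moio,anexu] -> 10 lines: buf pfu dhtv ebmj zxq moio anexu bog ocwwe yllpd
Hunk 2: at line 6 remove [anexu] add [bea,hjvlp] -> 11 lines: buf pfu dhtv ebmj zxq moio bea hjvlp bog ocwwe yllpd
Hunk 3: at line 4 remove [moio,bea,hjvlp] add [lqtl,gwnpt,ehp] -> 11 lines: buf pfu dhtv ebmj zxq lqtl gwnpt ehp bog ocwwe yllpd
Hunk 4: at line 1 remove [dhtv,ebmj,zxq] add [ibbo,aoqg] -> 10 lines: buf pfu ibbo aoqg lqtl gwnpt ehp bog ocwwe yllpd
Hunk 5: at line 3 remove [lqtl,gwnpt] add [wcs,ssw] -> 10 lines: buf pfu ibbo aoqg wcs ssw ehp bog ocwwe yllpd
Hunk 6: at line 1 remove [pfu,ibbo] add [ted,nipf,agu] -> 11 lines: buf ted nipf agu aoqg wcs ssw ehp bog ocwwe yllpd
Hunk 7: at line 7 remove [ehp] add [ahte] -> 11 lines: buf ted nipf agu aoqg wcs ssw ahte bog ocwwe yllpd

Answer: buf
ted
nipf
agu
aoqg
wcs
ssw
ahte
bog
ocwwe
yllpd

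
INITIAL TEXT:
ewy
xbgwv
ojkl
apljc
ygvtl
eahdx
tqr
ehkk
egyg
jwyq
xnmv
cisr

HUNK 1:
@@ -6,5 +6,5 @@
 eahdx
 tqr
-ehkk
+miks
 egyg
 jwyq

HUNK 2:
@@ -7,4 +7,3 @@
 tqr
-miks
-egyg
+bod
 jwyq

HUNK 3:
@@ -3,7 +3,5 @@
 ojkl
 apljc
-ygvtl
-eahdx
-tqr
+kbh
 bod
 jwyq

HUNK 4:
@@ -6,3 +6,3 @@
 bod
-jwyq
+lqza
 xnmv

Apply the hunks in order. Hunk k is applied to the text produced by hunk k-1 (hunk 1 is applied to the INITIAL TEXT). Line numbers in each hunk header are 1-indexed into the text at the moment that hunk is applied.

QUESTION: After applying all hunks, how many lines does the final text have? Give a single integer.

Answer: 9

Derivation:
Hunk 1: at line 6 remove [ehkk] add [miks] -> 12 lines: ewy xbgwv ojkl apljc ygvtl eahdx tqr miks egyg jwyq xnmv cisr
Hunk 2: at line 7 remove [miks,egyg] add [bod] -> 11 lines: ewy xbgwv ojkl apljc ygvtl eahdx tqr bod jwyq xnmv cisr
Hunk 3: at line 3 remove [ygvtl,eahdx,tqr] add [kbh] -> 9 lines: ewy xbgwv ojkl apljc kbh bod jwyq xnmv cisr
Hunk 4: at line 6 remove [jwyq] add [lqza] -> 9 lines: ewy xbgwv ojkl apljc kbh bod lqza xnmv cisr
Final line count: 9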